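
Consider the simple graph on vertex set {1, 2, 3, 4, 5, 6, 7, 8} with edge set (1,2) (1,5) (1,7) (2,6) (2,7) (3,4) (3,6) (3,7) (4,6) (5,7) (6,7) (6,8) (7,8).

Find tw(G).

A width-2 tree decomposition is:
Bags: B1 = {1, 2, 7}  B2 = {2, 6, 7}  B3 = {1, 5, 7}  B4 = {3, 6, 7}  B5 = {6, 7, 8}  B6 = {3, 4, 6}
Tree: B1–B2, B1–B3, B2–B4, B4–B5, B4–B6
Each bag holds 3 vertices, so the decomposition has width 2, which upper-bounds the treewidth. Conversely, {3, 4, 6} is a clique of size 3, and the vertices of any clique must share a bag in every tree decomposition; so some bag has ≥ 3 vertices and tw(G) ≥ 2. The upper and lower bounds meet at 2, so that is the treewidth.

2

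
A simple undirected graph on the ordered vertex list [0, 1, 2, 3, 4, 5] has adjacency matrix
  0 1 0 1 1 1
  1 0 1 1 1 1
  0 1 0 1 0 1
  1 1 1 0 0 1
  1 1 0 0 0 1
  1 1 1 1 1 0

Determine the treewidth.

A width-3 tree decomposition is:
Bags: B1 = {0, 1, 4, 5}  B2 = {0, 1, 3, 5}  B3 = {1, 2, 3, 5}
Tree: B1–B2, B2–B3
Each bag holds 4 vertices, so the decomposition has width 3, which upper-bounds the treewidth. Conversely, {0, 1, 3, 5} is a clique of size 4, and the vertices of any clique must share a bag in every tree decomposition; so some bag has ≥ 4 vertices and tw(G) ≥ 3. Hence tw(G) = 3 exactly.

3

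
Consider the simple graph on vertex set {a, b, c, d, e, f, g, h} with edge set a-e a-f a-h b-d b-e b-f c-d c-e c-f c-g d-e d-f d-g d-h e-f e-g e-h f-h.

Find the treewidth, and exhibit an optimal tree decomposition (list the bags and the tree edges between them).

Treewidth 3.
One optimal decomposition is:
Bags: B1 = {c, d, e, f}  B2 = {b, d, e, f}  B3 = {d, e, f, h}  B4 = {c, d, e, g}  B5 = {a, e, f, h}
Tree: B1–B2, B2–B3, B1–B4, B3–B5

The largest bag has 4 vertices, giving width 3; this decomposition certifies tw(G) ≤ 3. On the other hand G contains the 4-clique {c, d, e, g}. A clique must lie in a single bag of any decomposition, so no decomposition can have width below 3. Combining the bounds, tw(G) = 3.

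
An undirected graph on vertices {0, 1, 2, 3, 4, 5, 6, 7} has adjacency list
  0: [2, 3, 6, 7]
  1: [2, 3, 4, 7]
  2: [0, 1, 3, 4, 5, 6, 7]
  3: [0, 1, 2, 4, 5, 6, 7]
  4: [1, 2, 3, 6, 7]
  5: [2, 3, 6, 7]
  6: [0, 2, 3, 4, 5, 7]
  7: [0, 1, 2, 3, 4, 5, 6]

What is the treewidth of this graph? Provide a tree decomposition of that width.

Each bag holds 5 vertices, so the decomposition has width 4, which upper-bounds the treewidth. For the lower bound, the 5 vertices {1, 2, 3, 4, 7} are pairwise adjacent, and any tree decomposition puts a clique entirely inside one bag — forcing width ≥ 4. Hence tw(G) = 4 exactly.

Treewidth 4.
Bags: B1 = {2, 3, 5, 6, 7}  B2 = {0, 2, 3, 6, 7}  B3 = {2, 3, 4, 6, 7}  B4 = {1, 2, 3, 4, 7}
Tree: B1–B2, B1–B3, B3–B4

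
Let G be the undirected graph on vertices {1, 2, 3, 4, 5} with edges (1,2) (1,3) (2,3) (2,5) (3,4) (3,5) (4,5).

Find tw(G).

A width-2 tree decomposition is:
Bags: B1 = {2, 3, 5}  B2 = {1, 2, 3}  B3 = {3, 4, 5}
Tree: B1–B2, B1–B3
Each bag holds 3 vertices, so the decomposition has width 2, which upper-bounds the treewidth. For the lower bound, the 3 vertices {1, 2, 3} are pairwise adjacent, and any tree decomposition puts a clique entirely inside one bag — forcing width ≥ 2. Therefore the treewidth is 2.

2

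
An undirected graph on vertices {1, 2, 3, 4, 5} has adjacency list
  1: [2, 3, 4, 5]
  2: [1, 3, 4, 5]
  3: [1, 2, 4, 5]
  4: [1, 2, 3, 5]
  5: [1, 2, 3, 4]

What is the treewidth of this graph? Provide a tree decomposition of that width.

Treewidth 4.
One such decomposition:
Bags: B1 = {1, 2, 3, 4, 5}
Tree: (single bag)

With just one bag of size 5, the width is 5 − 1 = 4, so tw(G) ≤ 4. For the lower bound, the 5 vertices {1, 2, 3, 4, 5} are pairwise adjacent, and any tree decomposition puts a clique entirely inside one bag — forcing width ≥ 4. Hence tw(G) = 4 exactly.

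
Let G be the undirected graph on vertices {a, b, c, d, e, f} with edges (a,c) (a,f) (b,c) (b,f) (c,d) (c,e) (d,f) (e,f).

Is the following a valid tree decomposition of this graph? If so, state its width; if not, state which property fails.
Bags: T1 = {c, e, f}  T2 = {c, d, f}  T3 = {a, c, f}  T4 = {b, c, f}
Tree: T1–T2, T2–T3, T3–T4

Yes; width 2.

Every vertex of G appears in some bag (union = {a, b, c, d, e, f}); every edge is covered by a bag; and for each vertex v the set of bags containing v is connected in the bag tree. The decomposition is therefore valid. The largest bag has 3 vertices, so the width is 2.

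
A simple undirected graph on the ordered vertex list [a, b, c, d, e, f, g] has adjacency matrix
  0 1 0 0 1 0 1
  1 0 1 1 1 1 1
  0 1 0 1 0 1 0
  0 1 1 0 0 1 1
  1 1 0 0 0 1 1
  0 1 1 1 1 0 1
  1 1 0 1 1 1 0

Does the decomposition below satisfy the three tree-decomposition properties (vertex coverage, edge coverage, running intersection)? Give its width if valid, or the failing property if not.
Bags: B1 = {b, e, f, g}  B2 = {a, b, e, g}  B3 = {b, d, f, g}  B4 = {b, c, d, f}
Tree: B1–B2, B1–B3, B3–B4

Yes; width 3.

Every vertex of G appears in some bag (union = {a, b, c, d, e, f, g}); every edge is covered by a bag; and for each vertex v the set of bags containing v is connected in the bag tree. The decomposition is therefore valid. The largest bag has 4 vertices, so the width is 3.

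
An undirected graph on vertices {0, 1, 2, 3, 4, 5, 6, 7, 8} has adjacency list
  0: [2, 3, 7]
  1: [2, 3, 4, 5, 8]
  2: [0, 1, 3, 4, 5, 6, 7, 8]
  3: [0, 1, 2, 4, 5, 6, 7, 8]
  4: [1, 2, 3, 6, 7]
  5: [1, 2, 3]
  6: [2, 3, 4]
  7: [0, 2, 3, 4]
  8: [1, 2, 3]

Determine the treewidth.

3

A width-3 tree decomposition is:
Bags: B1 = {2, 3, 4, 6}  B2 = {1, 2, 3, 4}  B3 = {2, 3, 4, 7}  B4 = {1, 2, 3, 8}  B5 = {1, 2, 3, 5}  B6 = {0, 2, 3, 7}
Tree: B1–B2, B2–B3, B2–B4, B2–B5, B3–B6
Each bag holds 4 vertices, so the decomposition has width 3, which upper-bounds the treewidth. On the other hand G contains the 4-clique {0, 2, 3, 7}. A clique must lie in a single bag of any decomposition, so no decomposition can have width below 3. Hence tw(G) = 3 exactly.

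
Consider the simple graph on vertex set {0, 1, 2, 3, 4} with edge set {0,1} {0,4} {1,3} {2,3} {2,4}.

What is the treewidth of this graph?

2

A width-2 tree decomposition is:
Bags: B1 = {0, 1, 4}  B2 = {1, 3, 4}  B3 = {2, 3, 4}
Tree: B1–B2, B2–B3
Every bag has size at most 3, so the width is 3 − 1 = 2 and tw(G) ≤ 2. For the lower bound, G contains the cycle 4–0–1–3–2–4, so G is not a forest; only forests have treewidth ≤ 1, hence tw(G) ≥ 2. The upper and lower bounds meet at 2, so that is the treewidth.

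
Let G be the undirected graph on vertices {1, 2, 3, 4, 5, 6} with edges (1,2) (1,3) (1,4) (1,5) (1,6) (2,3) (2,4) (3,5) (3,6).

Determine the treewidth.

2

A width-2 tree decomposition is:
Bags: B1 = {1, 2, 4}  B2 = {1, 2, 3}  B3 = {1, 3, 5}  B4 = {1, 3, 6}
Tree: B1–B2, B2–B3, B3–B4
The largest bag has 3 vertices, giving width 2; this decomposition certifies tw(G) ≤ 2. For the lower bound, the 3 vertices {1, 2, 3} are pairwise adjacent, and any tree decomposition puts a clique entirely inside one bag — forcing width ≥ 2. Therefore the treewidth is 2.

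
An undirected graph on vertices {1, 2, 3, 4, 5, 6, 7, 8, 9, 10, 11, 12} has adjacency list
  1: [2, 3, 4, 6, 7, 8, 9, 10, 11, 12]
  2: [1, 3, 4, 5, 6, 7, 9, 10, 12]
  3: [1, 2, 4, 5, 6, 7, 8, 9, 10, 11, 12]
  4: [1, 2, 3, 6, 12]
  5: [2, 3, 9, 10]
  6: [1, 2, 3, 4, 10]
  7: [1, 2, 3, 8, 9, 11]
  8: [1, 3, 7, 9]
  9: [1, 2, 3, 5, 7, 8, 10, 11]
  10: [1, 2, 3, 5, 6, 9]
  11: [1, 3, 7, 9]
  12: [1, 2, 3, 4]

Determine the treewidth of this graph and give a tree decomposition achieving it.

Each bag holds 5 vertices, so the decomposition has width 4, which upper-bounds the treewidth. For the lower bound, the 5 vertices {1, 3, 7, 8, 9} are pairwise adjacent, and any tree decomposition puts a clique entirely inside one bag — forcing width ≥ 4. The upper and lower bounds meet at 4, so that is the treewidth.

Treewidth 4.
Bags: B1 = {2, 3, 5, 9, 10}  B2 = {1, 2, 3, 9, 10}  B3 = {1, 2, 3, 7, 9}  B4 = {1, 2, 3, 6, 10}  B5 = {1, 2, 3, 4, 6}  B6 = {1, 2, 3, 4, 12}  B7 = {1, 3, 7, 8, 9}  B8 = {1, 3, 7, 9, 11}
Tree: B1–B2, B2–B3, B2–B4, B4–B5, B5–B6, B3–B7, B3–B8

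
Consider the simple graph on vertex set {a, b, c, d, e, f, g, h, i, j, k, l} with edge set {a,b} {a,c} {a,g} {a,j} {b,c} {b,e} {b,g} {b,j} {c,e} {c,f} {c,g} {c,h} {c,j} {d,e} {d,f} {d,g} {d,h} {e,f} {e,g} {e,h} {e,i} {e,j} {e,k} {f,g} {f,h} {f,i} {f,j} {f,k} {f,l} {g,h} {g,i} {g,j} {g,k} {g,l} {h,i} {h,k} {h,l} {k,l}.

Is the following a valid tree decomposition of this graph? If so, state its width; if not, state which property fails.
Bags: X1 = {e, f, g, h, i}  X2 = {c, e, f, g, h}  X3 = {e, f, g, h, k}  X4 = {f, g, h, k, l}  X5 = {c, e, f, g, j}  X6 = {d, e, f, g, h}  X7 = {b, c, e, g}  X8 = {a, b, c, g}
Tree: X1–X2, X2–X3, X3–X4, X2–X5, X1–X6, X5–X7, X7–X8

A tree decomposition must satisfy three properties: every vertex lies in some bag; for every edge, both endpoints lie together in some bag; and for every vertex, the bags containing it form a connected subtree. Here edge (j,b) lies in no bag, so the decomposition is invalid.

No — edge (j,b) lies in no bag.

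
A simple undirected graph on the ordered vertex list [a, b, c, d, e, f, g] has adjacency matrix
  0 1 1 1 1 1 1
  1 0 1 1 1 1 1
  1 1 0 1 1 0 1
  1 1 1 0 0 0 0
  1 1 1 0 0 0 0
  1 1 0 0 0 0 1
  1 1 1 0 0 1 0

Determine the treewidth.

3

A width-3 tree decomposition is:
Bags: B1 = {a, b, c, g}  B2 = {a, b, f, g}  B3 = {a, b, c, d}  B4 = {a, b, c, e}
Tree: B1–B2, B1–B3, B1–B4
Every bag has size at most 4, so the width is 4 − 1 = 3 and tw(G) ≤ 3. Conversely, {a, b, c, d} is a clique of size 4, and the vertices of any clique must share a bag in every tree decomposition; so some bag has ≥ 4 vertices and tw(G) ≥ 3. Hence tw(G) = 3 exactly.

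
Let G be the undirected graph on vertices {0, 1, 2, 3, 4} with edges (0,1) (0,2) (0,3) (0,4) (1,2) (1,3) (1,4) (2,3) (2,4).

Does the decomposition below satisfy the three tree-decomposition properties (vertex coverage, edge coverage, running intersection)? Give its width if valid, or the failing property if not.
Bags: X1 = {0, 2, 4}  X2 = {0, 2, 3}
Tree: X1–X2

No — vertex 1 appears in no bag.

A tree decomposition must satisfy three properties: every vertex lies in some bag; for every edge, both endpoints lie together in some bag; and for every vertex, the bags containing it form a connected subtree. Here vertex 1 appears in no bag, so the decomposition is invalid.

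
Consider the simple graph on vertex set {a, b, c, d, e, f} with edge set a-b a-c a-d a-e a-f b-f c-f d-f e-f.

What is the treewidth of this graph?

2

A width-2 tree decomposition is:
Bags: B1 = {a, d, f}  B2 = {a, c, f}  B3 = {a, e, f}  B4 = {a, b, f}
Tree: B1–B2, B2–B3, B2–B4
Every bag has size at most 3, so the width is 3 − 1 = 2 and tw(G) ≤ 2. On the other hand G contains the 3-clique {a, d, f}. A clique must lie in a single bag of any decomposition, so no decomposition can have width below 2. The upper and lower bounds meet at 2, so that is the treewidth.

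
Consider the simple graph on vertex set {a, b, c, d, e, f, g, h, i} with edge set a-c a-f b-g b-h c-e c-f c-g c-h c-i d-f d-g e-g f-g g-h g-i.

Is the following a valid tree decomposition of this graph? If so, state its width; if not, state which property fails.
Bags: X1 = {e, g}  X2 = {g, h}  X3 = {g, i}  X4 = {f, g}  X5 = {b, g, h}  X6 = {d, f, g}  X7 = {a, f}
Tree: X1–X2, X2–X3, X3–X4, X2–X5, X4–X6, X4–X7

No — vertex c appears in no bag.

A tree decomposition must satisfy three properties: every vertex lies in some bag; for every edge, both endpoints lie together in some bag; and for every vertex, the bags containing it form a connected subtree. Here vertex c appears in no bag, so the decomposition is invalid.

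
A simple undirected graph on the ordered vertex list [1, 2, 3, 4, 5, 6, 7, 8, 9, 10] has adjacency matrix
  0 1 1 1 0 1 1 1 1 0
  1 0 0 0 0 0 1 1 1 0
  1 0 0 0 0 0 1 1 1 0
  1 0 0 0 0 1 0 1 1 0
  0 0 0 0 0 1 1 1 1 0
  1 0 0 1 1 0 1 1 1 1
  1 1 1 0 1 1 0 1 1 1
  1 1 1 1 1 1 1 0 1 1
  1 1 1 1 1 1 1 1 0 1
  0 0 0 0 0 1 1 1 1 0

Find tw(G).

A width-4 tree decomposition is:
Bags: B1 = {1, 6, 7, 8, 9}  B2 = {6, 7, 8, 9, 10}  B3 = {1, 3, 7, 8, 9}  B4 = {1, 4, 6, 8, 9}  B5 = {1, 2, 7, 8, 9}  B6 = {5, 6, 7, 8, 9}
Tree: B1–B2, B1–B3, B1–B4, B1–B5, B1–B6
Each bag holds 5 vertices, so the decomposition has width 4, which upper-bounds the treewidth. Conversely, {1, 4, 6, 8, 9} is a clique of size 5, and the vertices of any clique must share a bag in every tree decomposition; so some bag has ≥ 5 vertices and tw(G) ≥ 4. The upper and lower bounds meet at 4, so that is the treewidth.

4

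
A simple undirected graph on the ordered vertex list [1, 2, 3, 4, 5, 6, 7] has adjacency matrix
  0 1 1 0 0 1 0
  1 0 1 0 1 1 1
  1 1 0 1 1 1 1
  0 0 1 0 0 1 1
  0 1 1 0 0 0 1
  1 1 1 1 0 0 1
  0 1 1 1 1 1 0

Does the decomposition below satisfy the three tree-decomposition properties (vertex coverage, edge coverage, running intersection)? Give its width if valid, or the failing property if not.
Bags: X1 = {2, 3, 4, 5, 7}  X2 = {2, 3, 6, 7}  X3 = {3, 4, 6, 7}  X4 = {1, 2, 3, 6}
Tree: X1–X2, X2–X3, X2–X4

No — bags containing vertex 4 are not connected in the tree.

A tree decomposition must satisfy three properties: every vertex lies in some bag; for every edge, both endpoints lie together in some bag; and for every vertex, the bags containing it form a connected subtree. Here bags containing vertex 4 are not connected in the tree, so the decomposition is invalid.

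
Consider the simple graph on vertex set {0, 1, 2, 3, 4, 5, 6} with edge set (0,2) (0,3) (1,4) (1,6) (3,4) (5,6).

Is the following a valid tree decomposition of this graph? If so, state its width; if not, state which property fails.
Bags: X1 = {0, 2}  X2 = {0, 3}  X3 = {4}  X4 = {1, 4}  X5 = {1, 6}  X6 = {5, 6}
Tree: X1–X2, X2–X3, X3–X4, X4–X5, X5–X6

A tree decomposition must satisfy three properties: every vertex lies in some bag; for every edge, both endpoints lie together in some bag; and for every vertex, the bags containing it form a connected subtree. Here edge (3,4) lies in no bag, so the decomposition is invalid.

No — edge (3,4) lies in no bag.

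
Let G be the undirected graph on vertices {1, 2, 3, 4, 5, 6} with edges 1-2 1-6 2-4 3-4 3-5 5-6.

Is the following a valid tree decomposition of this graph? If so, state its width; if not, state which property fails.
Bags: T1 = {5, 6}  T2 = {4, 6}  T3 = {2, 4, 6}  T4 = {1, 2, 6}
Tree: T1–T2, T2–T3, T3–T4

A tree decomposition must satisfy three properties: every vertex lies in some bag; for every edge, both endpoints lie together in some bag; and for every vertex, the bags containing it form a connected subtree. Here vertex 3 appears in no bag, so the decomposition is invalid.

No — vertex 3 appears in no bag.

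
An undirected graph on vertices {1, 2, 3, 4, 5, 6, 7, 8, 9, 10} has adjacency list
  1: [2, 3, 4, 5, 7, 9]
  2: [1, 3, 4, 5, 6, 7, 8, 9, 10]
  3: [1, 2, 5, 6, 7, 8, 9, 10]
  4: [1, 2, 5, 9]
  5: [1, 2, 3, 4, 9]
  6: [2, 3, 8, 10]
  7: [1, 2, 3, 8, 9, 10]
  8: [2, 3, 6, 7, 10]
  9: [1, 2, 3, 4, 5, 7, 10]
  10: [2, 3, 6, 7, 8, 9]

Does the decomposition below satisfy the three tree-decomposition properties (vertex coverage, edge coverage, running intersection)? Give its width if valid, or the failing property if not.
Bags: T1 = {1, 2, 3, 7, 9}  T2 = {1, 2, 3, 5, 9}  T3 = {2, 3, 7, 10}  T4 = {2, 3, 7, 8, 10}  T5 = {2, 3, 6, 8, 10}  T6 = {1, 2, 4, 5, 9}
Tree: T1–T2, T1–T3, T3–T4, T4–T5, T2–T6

A tree decomposition must satisfy three properties: every vertex lies in some bag; for every edge, both endpoints lie together in some bag; and for every vertex, the bags containing it form a connected subtree. Here edge (9,10) lies in no bag, so the decomposition is invalid.

No — edge (9,10) lies in no bag.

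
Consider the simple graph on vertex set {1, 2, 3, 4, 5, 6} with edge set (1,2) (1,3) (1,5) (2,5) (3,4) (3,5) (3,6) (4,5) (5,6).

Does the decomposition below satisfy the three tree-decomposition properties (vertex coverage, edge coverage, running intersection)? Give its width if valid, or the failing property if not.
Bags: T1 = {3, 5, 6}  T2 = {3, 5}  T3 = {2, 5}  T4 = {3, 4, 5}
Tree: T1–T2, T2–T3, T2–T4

A tree decomposition must satisfy three properties: every vertex lies in some bag; for every edge, both endpoints lie together in some bag; and for every vertex, the bags containing it form a connected subtree. Here vertex 1 appears in no bag, so the decomposition is invalid.

No — vertex 1 appears in no bag.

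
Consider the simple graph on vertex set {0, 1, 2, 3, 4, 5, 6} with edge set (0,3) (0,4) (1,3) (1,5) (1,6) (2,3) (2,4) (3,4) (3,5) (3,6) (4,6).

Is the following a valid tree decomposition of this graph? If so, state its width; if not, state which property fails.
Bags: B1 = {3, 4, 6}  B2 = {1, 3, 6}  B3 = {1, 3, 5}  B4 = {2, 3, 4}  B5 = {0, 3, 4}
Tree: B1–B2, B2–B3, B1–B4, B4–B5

Vertex coverage: the bags together contain {0, 1, 2, 3, 4, 5, 6}, the full vertex set. Edge coverage: each edge of G has both endpoints in at least one bag. Running intersection: for every vertex, the bags containing it form a connected subtree. All three properties hold, so this is a valid tree decomposition of width max|bag| − 1 = 2, and hence tw(G) ≤ 2.

Yes; width 2.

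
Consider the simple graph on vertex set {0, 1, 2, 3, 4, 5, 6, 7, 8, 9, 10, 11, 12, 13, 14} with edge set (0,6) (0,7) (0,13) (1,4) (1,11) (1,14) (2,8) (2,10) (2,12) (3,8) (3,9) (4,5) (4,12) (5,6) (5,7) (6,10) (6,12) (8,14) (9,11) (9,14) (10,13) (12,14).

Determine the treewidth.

3

A width-3 tree decomposition is:
Bags: B1 = {1, 3, 9, 11}  B2 = {1, 3, 9, 14}  B3 = {1, 3, 8, 14}  B4 = {1, 4, 8, 14}  B5 = {4, 8, 12, 14}  B6 = {2, 4, 8, 12}  B7 = {2, 4, 5, 12}  B8 = {2, 5, 6, 12}  B9 = {2, 5, 6, 10}  B10 = {5, 6, 7, 10}  B11 = {0, 6, 7, 10}  B12 = {0, 7, 10, 13}
Tree: B1–B2, B2–B3, B3–B4, B4–B5, B5–B6, B6–B7, B7–B8, B8–B9, B9–B10, B10–B11, B11–B12
Each bag holds 4 vertices, so the decomposition has width 3, which upper-bounds the treewidth. For the lower bound: the 4 vertex sets {3,9,11}, {1}, {14}, {2,4,8,12} are disjoint, each induces a connected subgraph, and every pair is joined by at least one edge of G. Contracting each set to a single vertex therefore yields K_{4} as a minor, and since treewidth is minor-monotone, tw(G) ≥ tw(K_{4}) = 3. The upper and lower bounds meet at 3, so that is the treewidth.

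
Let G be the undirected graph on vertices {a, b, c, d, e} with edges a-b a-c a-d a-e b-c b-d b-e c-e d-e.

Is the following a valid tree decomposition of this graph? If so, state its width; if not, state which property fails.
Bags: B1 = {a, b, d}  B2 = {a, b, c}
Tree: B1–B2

No — vertex e appears in no bag.

A tree decomposition must satisfy three properties: every vertex lies in some bag; for every edge, both endpoints lie together in some bag; and for every vertex, the bags containing it form a connected subtree. Here vertex e appears in no bag, so the decomposition is invalid.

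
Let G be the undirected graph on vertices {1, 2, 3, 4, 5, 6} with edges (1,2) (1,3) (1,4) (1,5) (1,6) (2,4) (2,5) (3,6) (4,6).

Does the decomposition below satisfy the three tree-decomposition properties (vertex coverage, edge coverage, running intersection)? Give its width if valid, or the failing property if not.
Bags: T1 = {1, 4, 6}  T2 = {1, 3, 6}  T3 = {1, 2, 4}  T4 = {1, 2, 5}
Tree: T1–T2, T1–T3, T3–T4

Yes; width 2.

Every vertex of G appears in some bag (union = {1, 2, 3, 4, 5, 6}); every edge is covered by a bag; and for each vertex v the set of bags containing v is connected in the bag tree. The decomposition is therefore valid. The largest bag has 3 vertices, so the width is 2.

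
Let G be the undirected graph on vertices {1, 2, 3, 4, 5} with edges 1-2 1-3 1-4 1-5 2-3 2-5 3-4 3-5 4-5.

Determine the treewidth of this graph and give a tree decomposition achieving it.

Treewidth 3.
Bags: B1 = {1, 3, 4, 5}  B2 = {1, 2, 3, 5}
Tree: B1–B2

Every bag has size at most 4, so the width is 4 − 1 = 3 and tw(G) ≤ 3. On the other hand G contains the 4-clique {1, 2, 3, 5}. A clique must lie in a single bag of any decomposition, so no decomposition can have width below 3. Combining the bounds, tw(G) = 3.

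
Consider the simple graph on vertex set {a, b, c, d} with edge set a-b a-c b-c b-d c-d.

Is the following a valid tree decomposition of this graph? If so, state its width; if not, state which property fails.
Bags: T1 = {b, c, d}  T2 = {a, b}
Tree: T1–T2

A tree decomposition must satisfy three properties: every vertex lies in some bag; for every edge, both endpoints lie together in some bag; and for every vertex, the bags containing it form a connected subtree. Here edge (c,a) lies in no bag, so the decomposition is invalid.

No — edge (c,a) lies in no bag.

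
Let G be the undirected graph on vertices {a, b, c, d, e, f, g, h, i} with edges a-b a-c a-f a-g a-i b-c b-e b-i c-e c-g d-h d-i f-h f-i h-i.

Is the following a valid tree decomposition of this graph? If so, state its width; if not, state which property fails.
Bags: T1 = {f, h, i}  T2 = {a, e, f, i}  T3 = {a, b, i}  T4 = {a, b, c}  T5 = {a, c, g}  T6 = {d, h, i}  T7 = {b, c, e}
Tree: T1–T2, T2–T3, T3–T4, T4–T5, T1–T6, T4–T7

A tree decomposition must satisfy three properties: every vertex lies in some bag; for every edge, both endpoints lie together in some bag; and for every vertex, the bags containing it form a connected subtree. Here bags containing vertex e are not connected in the tree, so the decomposition is invalid.

No — bags containing vertex e are not connected in the tree.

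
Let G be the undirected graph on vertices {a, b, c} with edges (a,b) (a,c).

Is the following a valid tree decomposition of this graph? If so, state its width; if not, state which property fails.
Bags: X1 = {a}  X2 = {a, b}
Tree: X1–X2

No — vertex c appears in no bag.

A tree decomposition must satisfy three properties: every vertex lies in some bag; for every edge, both endpoints lie together in some bag; and for every vertex, the bags containing it form a connected subtree. Here vertex c appears in no bag, so the decomposition is invalid.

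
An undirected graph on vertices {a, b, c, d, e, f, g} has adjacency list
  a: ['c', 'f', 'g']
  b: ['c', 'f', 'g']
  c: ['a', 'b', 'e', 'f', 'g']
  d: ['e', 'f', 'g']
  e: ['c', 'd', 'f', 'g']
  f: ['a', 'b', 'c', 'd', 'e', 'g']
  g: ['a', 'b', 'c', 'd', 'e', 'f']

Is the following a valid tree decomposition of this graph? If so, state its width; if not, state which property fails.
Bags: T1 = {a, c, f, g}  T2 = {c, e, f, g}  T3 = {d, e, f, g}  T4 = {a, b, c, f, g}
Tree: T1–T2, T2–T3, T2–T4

No — bags containing vertex a are not connected in the tree.

A tree decomposition must satisfy three properties: every vertex lies in some bag; for every edge, both endpoints lie together in some bag; and for every vertex, the bags containing it form a connected subtree. Here bags containing vertex a are not connected in the tree, so the decomposition is invalid.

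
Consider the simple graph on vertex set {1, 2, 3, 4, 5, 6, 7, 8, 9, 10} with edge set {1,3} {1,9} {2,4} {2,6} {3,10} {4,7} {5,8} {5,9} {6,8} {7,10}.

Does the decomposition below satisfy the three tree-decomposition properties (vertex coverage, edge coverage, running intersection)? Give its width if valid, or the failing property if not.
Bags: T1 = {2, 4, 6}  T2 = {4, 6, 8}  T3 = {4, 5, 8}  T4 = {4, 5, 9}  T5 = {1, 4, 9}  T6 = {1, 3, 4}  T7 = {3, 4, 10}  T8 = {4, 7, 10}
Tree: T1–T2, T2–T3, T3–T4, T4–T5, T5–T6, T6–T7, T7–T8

Yes; width 2.

Every vertex of G appears in some bag (union = {1, 2, 3, 4, 5, 6, 7, 8, 9, 10}); every edge is covered by a bag; and for each vertex v the set of bags containing v is connected in the bag tree. The decomposition is therefore valid. The largest bag has 3 vertices, so the width is 2.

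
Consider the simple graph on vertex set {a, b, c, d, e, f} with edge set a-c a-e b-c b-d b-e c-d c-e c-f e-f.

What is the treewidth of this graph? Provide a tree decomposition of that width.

Every bag has size at most 3, so the width is 3 − 1 = 2 and tw(G) ≤ 2. For the lower bound, the 3 vertices {b, c, d} are pairwise adjacent, and any tree decomposition puts a clique entirely inside one bag — forcing width ≥ 2. The upper and lower bounds meet at 2, so that is the treewidth.

Treewidth 2.
Bags: B1 = {a, c, e}  B2 = {b, c, e}  B3 = {c, e, f}  B4 = {b, c, d}
Tree: B1–B2, B2–B3, B2–B4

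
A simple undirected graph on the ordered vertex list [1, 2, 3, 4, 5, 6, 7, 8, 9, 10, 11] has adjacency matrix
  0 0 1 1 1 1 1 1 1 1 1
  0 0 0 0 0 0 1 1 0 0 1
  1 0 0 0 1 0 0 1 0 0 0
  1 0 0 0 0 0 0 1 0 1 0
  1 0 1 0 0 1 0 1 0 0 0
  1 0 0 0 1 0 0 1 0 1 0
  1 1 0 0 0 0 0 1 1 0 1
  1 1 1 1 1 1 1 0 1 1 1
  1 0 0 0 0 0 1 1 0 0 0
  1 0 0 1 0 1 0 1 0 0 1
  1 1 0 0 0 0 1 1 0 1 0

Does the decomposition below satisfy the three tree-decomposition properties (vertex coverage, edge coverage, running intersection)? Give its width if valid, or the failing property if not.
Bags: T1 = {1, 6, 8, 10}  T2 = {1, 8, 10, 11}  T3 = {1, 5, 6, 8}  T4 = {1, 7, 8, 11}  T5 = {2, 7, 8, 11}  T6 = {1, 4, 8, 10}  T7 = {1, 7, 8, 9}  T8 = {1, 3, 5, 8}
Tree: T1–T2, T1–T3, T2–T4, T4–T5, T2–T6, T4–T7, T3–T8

Yes; width 3.

Checking the three conditions: (i) the bags cover all of {1, 2, 3, 4, 5, 6, 7, 8, 9, 10, 11}; (ii) for each edge, some bag contains both endpoints; (iii) the bags containing any fixed vertex form a subtree. All hold, so the decomposition is valid with width 4 − 1 = 3.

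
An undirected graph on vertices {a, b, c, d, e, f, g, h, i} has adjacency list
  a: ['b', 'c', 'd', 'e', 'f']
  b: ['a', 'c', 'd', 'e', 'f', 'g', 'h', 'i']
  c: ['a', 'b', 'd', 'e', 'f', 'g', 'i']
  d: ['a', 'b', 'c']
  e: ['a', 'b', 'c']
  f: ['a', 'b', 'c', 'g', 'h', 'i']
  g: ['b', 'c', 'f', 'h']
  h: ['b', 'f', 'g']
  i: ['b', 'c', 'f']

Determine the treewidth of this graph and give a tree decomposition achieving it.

Treewidth 3.
One optimal decomposition is:
Bags: B1 = {a, b, c, d}  B2 = {a, b, c, f}  B3 = {b, c, f, g}  B4 = {b, c, f, i}  B5 = {a, b, c, e}  B6 = {b, f, g, h}
Tree: B1–B2, B2–B3, B3–B4, B2–B5, B3–B6

The largest bag has 4 vertices, giving width 3; this decomposition certifies tw(G) ≤ 3. For the lower bound, the 4 vertices {b, f, g, h} are pairwise adjacent, and any tree decomposition puts a clique entirely inside one bag — forcing width ≥ 3. The upper and lower bounds meet at 3, so that is the treewidth.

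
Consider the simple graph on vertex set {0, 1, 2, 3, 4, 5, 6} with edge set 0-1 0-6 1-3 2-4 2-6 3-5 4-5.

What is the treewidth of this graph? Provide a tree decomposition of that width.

Treewidth 2.
Bags: B1 = {0, 1, 3}  B2 = {0, 3, 6}  B3 = {2, 3, 6}  B4 = {2, 3, 4}  B5 = {3, 4, 5}
Tree: B1–B2, B2–B3, B3–B4, B4–B5

Each bag holds 3 vertices, so the decomposition has width 2, which upper-bounds the treewidth. The edges 3–1–0–6–2–4–5–3 form a cycle, so G is not a tree and its treewidth is at least 2. Hence tw(G) = 2 exactly.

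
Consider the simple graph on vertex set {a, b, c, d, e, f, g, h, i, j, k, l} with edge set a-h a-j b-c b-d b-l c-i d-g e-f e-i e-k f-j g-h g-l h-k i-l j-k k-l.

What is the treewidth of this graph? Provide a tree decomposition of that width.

The largest bag has 4 vertices, giving width 3; this decomposition certifies tw(G) ≤ 3. For the lower bound: the 4 vertex sets {a,f,j}, {h}, {k}, {e,g,i,l} are disjoint, each induces a connected subgraph, and every pair is joined by at least one edge of G. Contracting each set to a single vertex therefore yields K_{4} as a minor, and since treewidth is minor-monotone, tw(G) ≥ tw(K_{4}) = 3. Combining the bounds, tw(G) = 3.

Treewidth 3.
One optimal decomposition is:
Bags: B1 = {a, f, h, j}  B2 = {f, h, j, k}  B3 = {e, f, h, k}  B4 = {e, g, h, k}  B5 = {e, g, k, l}  B6 = {e, g, i, l}  B7 = {d, g, i, l}  B8 = {b, d, i, l}  B9 = {b, c, d, i}
Tree: B1–B2, B2–B3, B3–B4, B4–B5, B5–B6, B6–B7, B7–B8, B8–B9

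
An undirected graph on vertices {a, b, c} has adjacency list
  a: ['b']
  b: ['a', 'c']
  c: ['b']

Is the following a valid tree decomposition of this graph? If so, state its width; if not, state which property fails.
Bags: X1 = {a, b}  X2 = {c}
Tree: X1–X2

A tree decomposition must satisfy three properties: every vertex lies in some bag; for every edge, both endpoints lie together in some bag; and for every vertex, the bags containing it form a connected subtree. Here edge (b,c) lies in no bag, so the decomposition is invalid.

No — edge (b,c) lies in no bag.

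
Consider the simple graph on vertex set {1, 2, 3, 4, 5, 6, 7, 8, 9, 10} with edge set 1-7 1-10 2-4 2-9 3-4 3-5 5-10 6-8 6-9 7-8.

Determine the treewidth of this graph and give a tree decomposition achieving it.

The largest bag has 3 vertices, giving width 2; this decomposition certifies tw(G) ≤ 2. The edges 7–8–6–9–2–4–3–5–10–1–7 form a cycle, so G is not a tree and its treewidth is at least 2. The upper and lower bounds meet at 2, so that is the treewidth.

Treewidth 2.
One optimal decomposition is:
Bags: B1 = {6, 7, 8}  B2 = {6, 7, 9}  B3 = {2, 7, 9}  B4 = {2, 4, 7}  B5 = {3, 4, 7}  B6 = {3, 5, 7}  B7 = {5, 7, 10}  B8 = {1, 7, 10}
Tree: B1–B2, B2–B3, B3–B4, B4–B5, B5–B6, B6–B7, B7–B8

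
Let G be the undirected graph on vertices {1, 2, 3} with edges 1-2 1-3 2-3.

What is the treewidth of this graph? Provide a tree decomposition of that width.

Treewidth 2.
One optimal decomposition is:
Bags: B1 = {1, 2, 3}
Tree: (single bag)

A single bag containing all 3 vertices is trivially a valid decomposition of width 2. Conversely, {1, 2, 3} is a clique of size 3, and the vertices of any clique must share a bag in every tree decomposition; so some bag has ≥ 3 vertices and tw(G) ≥ 2. Combining the bounds, tw(G) = 2.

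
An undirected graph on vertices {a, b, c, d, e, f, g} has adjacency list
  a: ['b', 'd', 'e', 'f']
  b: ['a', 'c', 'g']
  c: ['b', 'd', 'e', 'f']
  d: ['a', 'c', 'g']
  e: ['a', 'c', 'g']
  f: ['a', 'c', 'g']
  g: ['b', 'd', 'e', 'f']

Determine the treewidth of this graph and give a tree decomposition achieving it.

Treewidth 3.
Bags: B1 = {a, c, f, g}  B2 = {a, c, d, g}  B3 = {a, b, c, g}  B4 = {a, c, e, g}
Tree: B1–B2, B2–B3, B3–B4

Every bag has size at most 4, so the width is 4 − 1 = 3 and tw(G) ≤ 3. For the lower bound: the 4 vertex sets {a,f}, {c,d}, {g}, {b} are disjoint, each induces a connected subgraph, and every pair is joined by at least one edge of G. Contracting each set to a single vertex therefore yields K_{4} as a minor, and since treewidth is minor-monotone, tw(G) ≥ tw(K_{4}) = 3. The upper and lower bounds meet at 3, so that is the treewidth.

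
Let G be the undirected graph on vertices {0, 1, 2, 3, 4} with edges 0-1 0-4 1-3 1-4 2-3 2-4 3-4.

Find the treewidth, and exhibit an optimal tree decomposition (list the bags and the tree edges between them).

Every bag has size at most 3, so the width is 3 − 1 = 2 and tw(G) ≤ 2. Conversely, {0, 1, 4} is a clique of size 3, and the vertices of any clique must share a bag in every tree decomposition; so some bag has ≥ 3 vertices and tw(G) ≥ 2. The upper and lower bounds meet at 2, so that is the treewidth.

Treewidth 2.
Bags: B1 = {2, 3, 4}  B2 = {1, 3, 4}  B3 = {0, 1, 4}
Tree: B1–B2, B2–B3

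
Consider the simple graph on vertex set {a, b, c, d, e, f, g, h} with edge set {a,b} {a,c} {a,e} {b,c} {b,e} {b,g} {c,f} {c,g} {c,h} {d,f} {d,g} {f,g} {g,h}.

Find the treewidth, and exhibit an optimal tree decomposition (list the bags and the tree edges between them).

Every bag has size at most 3, so the width is 3 − 1 = 2 and tw(G) ≤ 2. Conversely, {d, f, g} is a clique of size 3, and the vertices of any clique must share a bag in every tree decomposition; so some bag has ≥ 3 vertices and tw(G) ≥ 2. The upper and lower bounds meet at 2, so that is the treewidth.

Treewidth 2.
One such decomposition:
Bags: B1 = {c, f, g}  B2 = {b, c, g}  B3 = {d, f, g}  B4 = {a, b, c}  B5 = {a, b, e}  B6 = {c, g, h}
Tree: B1–B2, B1–B3, B2–B4, B4–B5, B2–B6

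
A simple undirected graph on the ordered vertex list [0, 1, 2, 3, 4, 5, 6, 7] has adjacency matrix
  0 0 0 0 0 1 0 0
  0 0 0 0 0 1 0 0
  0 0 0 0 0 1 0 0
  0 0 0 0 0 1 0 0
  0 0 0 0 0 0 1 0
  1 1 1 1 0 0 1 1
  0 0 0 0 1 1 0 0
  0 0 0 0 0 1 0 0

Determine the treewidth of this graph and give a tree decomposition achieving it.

Treewidth 1.
Bags: B1 = {4, 6}  B2 = {5, 6}  B3 = {3, 5}  B4 = {5, 7}  B5 = {1, 5}  B6 = {2, 5}  B7 = {0, 5}
Tree: B1–B2, B2–B3, B2–B4, B2–B5, B3–B6, B2–B7

Every bag has size at most 2, so the width is 2 − 1 = 1 and tw(G) ≤ 1. Since G has at least one edge (e.g. 4–6), it is not an edgeless graph, so tw(G) ≥ 1. Therefore the treewidth is 1.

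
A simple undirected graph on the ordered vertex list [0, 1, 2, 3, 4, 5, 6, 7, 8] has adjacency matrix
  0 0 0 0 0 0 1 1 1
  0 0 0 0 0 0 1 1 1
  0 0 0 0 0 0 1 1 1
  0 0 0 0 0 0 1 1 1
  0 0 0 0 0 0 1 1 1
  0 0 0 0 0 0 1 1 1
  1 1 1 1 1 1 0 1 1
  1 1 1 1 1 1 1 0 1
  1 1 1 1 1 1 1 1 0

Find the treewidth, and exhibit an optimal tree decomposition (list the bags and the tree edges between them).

The largest bag has 4 vertices, giving width 3; this decomposition certifies tw(G) ≤ 3. On the other hand G contains the 4-clique {0, 6, 7, 8}. A clique must lie in a single bag of any decomposition, so no decomposition can have width below 3. The upper and lower bounds meet at 3, so that is the treewidth.

Treewidth 3.
One optimal decomposition is:
Bags: B1 = {2, 6, 7, 8}  B2 = {4, 6, 7, 8}  B3 = {3, 6, 7, 8}  B4 = {0, 6, 7, 8}  B5 = {1, 6, 7, 8}  B6 = {5, 6, 7, 8}
Tree: B1–B2, B2–B3, B2–B4, B3–B5, B2–B6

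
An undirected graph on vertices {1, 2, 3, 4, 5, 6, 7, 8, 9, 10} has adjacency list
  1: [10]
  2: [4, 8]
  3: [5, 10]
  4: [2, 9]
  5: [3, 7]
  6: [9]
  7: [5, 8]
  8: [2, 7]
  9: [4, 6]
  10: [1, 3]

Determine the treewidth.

1

A width-1 tree decomposition is:
Bags: B1 = {1, 10}  B2 = {3, 10}  B3 = {3, 5}  B4 = {5, 7}  B5 = {7, 8}  B6 = {2, 8}  B7 = {2, 4}  B8 = {4, 9}  B9 = {6, 9}
Tree: B1–B2, B2–B3, B3–B4, B4–B5, B5–B6, B6–B7, B7–B8, B8–B9
The largest bag has 2 vertices, giving width 1; this decomposition certifies tw(G) ≤ 1. G has an edge, so its treewidth is at least 1. The upper and lower bounds meet at 1, so that is the treewidth.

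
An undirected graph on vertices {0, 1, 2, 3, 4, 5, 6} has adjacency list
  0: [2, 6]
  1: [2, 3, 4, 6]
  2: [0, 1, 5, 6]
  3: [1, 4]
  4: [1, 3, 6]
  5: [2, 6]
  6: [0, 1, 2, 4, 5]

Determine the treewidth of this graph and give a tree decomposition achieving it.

Every bag has size at most 3, so the width is 3 − 1 = 2 and tw(G) ≤ 2. Conversely, {1, 3, 4} is a clique of size 3, and the vertices of any clique must share a bag in every tree decomposition; so some bag has ≥ 3 vertices and tw(G) ≥ 2. Therefore the treewidth is 2.

Treewidth 2.
Bags: B1 = {1, 4, 6}  B2 = {1, 2, 6}  B3 = {2, 5, 6}  B4 = {0, 2, 6}  B5 = {1, 3, 4}
Tree: B1–B2, B2–B3, B2–B4, B1–B5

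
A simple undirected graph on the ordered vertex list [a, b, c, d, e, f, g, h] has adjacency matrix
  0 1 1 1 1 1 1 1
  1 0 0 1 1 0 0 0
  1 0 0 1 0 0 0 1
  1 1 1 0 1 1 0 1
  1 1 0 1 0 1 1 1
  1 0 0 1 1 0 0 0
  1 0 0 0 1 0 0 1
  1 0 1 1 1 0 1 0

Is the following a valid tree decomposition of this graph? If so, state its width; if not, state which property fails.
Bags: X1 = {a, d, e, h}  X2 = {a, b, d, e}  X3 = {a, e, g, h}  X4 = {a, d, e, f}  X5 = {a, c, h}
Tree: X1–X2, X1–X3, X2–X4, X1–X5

A tree decomposition must satisfy three properties: every vertex lies in some bag; for every edge, both endpoints lie together in some bag; and for every vertex, the bags containing it form a connected subtree. Here edge (d,c) lies in no bag, so the decomposition is invalid.

No — edge (d,c) lies in no bag.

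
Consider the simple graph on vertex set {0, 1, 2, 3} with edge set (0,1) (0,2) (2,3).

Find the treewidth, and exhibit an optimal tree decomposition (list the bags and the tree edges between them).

Treewidth 1.
One optimal decomposition is:
Bags: B1 = {0, 1}  B2 = {0, 2}  B3 = {2, 3}
Tree: B1–B2, B2–B3

Every bag has size at most 2, so the width is 2 − 1 = 1 and tw(G) ≤ 1. Since G has at least one edge (e.g. 0–1), it is not an edgeless graph, so tw(G) ≥ 1. Combining the bounds, tw(G) = 1.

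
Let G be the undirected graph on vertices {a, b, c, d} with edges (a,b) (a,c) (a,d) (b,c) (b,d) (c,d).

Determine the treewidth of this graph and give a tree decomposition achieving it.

Treewidth 3.
One such decomposition:
Bags: B1 = {a, b, c, d}
Tree: (single bag)

A single bag containing all 4 vertices is trivially a valid decomposition of width 3. For the lower bound, the 4 vertices {a, b, c, d} are pairwise adjacent, and any tree decomposition puts a clique entirely inside one bag — forcing width ≥ 3. The upper and lower bounds meet at 3, so that is the treewidth.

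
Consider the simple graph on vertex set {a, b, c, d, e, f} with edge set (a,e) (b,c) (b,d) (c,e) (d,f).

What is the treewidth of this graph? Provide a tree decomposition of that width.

The largest bag has 2 vertices, giving width 1; this decomposition certifies tw(G) ≤ 1. G has an edge, so its treewidth is at least 1. Combining the bounds, tw(G) = 1.

Treewidth 1.
One optimal decomposition is:
Bags: B1 = {d, f}  B2 = {b, d}  B3 = {b, c}  B4 = {c, e}  B5 = {a, e}
Tree: B1–B2, B2–B3, B3–B4, B4–B5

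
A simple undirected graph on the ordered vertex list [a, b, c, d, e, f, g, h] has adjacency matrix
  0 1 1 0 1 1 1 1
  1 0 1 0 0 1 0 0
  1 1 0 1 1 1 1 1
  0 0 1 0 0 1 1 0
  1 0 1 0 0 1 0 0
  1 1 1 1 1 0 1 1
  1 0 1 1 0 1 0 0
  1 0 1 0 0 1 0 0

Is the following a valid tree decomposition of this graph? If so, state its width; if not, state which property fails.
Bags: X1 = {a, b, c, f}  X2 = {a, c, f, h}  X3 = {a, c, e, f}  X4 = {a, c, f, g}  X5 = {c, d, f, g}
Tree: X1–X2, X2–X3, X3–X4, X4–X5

Vertex coverage: the bags together contain {a, b, c, d, e, f, g, h}, the full vertex set. Edge coverage: each edge of G has both endpoints in at least one bag. Running intersection: for every vertex, the bags containing it form a connected subtree. All three properties hold, so this is a valid tree decomposition of width max|bag| − 1 = 3, and hence tw(G) ≤ 3.

Yes; width 3.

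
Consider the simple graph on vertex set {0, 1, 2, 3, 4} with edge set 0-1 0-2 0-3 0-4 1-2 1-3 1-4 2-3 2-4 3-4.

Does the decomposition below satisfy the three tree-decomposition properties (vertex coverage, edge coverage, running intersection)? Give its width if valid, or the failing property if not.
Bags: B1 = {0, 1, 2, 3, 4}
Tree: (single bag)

Yes; width 4.

Checking the three conditions: (i) the bags cover all of {0, 1, 2, 3, 4}; (ii) for each edge, some bag contains both endpoints; (iii) the bags containing any fixed vertex form a subtree. All hold, so the decomposition is valid with width 5 − 1 = 4.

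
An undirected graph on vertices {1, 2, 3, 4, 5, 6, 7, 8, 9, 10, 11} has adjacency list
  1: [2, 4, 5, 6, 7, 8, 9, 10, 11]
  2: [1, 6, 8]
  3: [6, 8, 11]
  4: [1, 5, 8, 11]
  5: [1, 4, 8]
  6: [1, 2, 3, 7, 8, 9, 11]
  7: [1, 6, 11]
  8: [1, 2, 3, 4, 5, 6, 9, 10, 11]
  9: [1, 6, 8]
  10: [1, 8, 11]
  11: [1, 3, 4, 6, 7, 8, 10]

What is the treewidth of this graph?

3

A width-3 tree decomposition is:
Bags: B1 = {1, 6, 8, 11}  B2 = {1, 8, 10, 11}  B3 = {1, 4, 8, 11}  B4 = {1, 4, 5, 8}  B5 = {1, 6, 8, 9}  B6 = {3, 6, 8, 11}  B7 = {1, 2, 6, 8}  B8 = {1, 6, 7, 11}
Tree: B1–B2, B2–B3, B3–B4, B1–B5, B1–B6, B1–B7, B1–B8
Every bag has size at most 4, so the width is 4 − 1 = 3 and tw(G) ≤ 3. On the other hand G contains the 4-clique {1, 8, 10, 11}. A clique must lie in a single bag of any decomposition, so no decomposition can have width below 3. Hence tw(G) = 3 exactly.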